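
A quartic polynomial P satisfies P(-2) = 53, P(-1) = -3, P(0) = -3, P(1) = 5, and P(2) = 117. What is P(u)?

P(u) = 6u^4 + 4u^3 - 2u^2 - 3

Write P(u) = au^4 + bu^3 + cu^2 + du + e. Substituting each data point gives a linear system:
  16a - 8b + 4c - 2d + e = 53
  a - b + c - d + e = -3
  e = -3
  a + b + c + d + e = 5
  16a + 8b + 4c + 2d + e = 117
Solving the system yields a = 6, b = 4, c = -2, d = 0, e = -3.
So P(u) = 6u^4 + 4u^3 - 2u^2 - 3.
Check: P(0) = -3. ✓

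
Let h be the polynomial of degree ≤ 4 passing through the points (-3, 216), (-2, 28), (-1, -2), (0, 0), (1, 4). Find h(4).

1168

Write h(n) = an^4 + bn^3 + cn^2 + dn + e. Substituting each data point gives a linear system:
  81a - 27b + 9c - 3d + e = 216
  16a - 8b + 4c - 2d + e = 28
  a - b + c - d + e = -2
  e = 0
  a + b + c + d + e = 4
Solving the system yields a = 4, b = 3, c = -3, d = 0, e = 0.
So h(n) = 4n^4 + 3n^3 - 3n^2.
Then h(4) = 1168.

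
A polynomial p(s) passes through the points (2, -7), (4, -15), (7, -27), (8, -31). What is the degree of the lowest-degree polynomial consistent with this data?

1

Divided differences on the nodes 2, 4, 7, 8:
  order 0: -7  -15  -27  -31
  order 1: -4  -4  -4
  order 2: 0  0
  order 3: 0
The order-1 divided differences are all -4 (nonzero) and every higher order vanishes, so the data lies on a polynomial of degree exactly 1.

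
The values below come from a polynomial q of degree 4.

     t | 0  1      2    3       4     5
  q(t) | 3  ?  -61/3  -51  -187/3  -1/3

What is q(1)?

The 5 known points determine the degree-4 polynomial uniquely.
Write q(t) = at^4 + bt^3 + ct^2 + dt + e. Substituting each data point gives a linear system:
  e = 3
  16a + 8b + 4c + 2d + e = -61/3
  81a + 27b + 9c + 3d + e = -51
  256a + 64b + 16c + 4d + e = -187/3
  625a + 125b + 25c + 5d + e = -1/3
Solving the system yields a = 1, b = -5, c = -1/3, d = 1, e = 3.
So q(t) = t⁴ - 5t³ - (1/3)t² + t + 3.
Then q(1) = -1/3.

-1/3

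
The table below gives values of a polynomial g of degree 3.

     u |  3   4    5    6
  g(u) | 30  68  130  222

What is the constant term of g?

0

Write g(u) = au^3 + bu^2 + cu + d. Substituting each data point gives a linear system:
  27a + 9b + 3c + d = 30
  64a + 16b + 4c + d = 68
  125a + 25b + 5c + d = 130
  216a + 36b + 6c + d = 222
Solving the system yields a = 1, b = 0, c = 1, d = 0.
So g(u) = u^3 + u.
The constant term is 0.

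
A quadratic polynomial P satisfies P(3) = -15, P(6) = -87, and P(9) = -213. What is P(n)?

P(n) = -3n^2 + 3n + 3

Write P(n) = an^2 + bn + c. Substituting each data point gives a linear system:
  9a + 3b + c = -15
  36a + 6b + c = -87
  81a + 9b + c = -213
Solving the system yields a = -3, b = 3, c = 3.
So P(n) = -3n² + 3n + 3.
Check: P(3) = -15. ✓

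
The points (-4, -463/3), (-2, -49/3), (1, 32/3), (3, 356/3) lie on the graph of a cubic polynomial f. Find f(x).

f(x) = 3x^3 + 3x^2 + 3x + 5/3

Write f(x) = ax^3 + bx^2 + cx + d. Substituting each data point gives a linear system:
  -64a + 16b - 4c + d = -463/3
  -8a + 4b - 2c + d = -49/3
  a + b + c + d = 32/3
  27a + 9b + 3c + d = 356/3
Solving the system yields a = 3, b = 3, c = 3, d = 5/3.
So f(x) = 3x^3 + 3x^2 + 3x + 5/3.
Check: f(1) = 32/3. ✓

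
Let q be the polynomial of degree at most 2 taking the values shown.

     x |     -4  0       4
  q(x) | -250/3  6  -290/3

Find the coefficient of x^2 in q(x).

Write q(x) = ax^2 + bx + c. Substituting each data point gives a linear system:
  16a - 4b + c = -250/3
  c = 6
  16a + 4b + c = -290/3
Solving the system yields a = -6, b = -5/3, c = 6.
So q(x) = -6x² - (5/3)x + 6.
The leading coefficient is -6.

-6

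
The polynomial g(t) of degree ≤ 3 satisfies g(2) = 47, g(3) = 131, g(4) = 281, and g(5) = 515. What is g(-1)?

Forward differences of the values at t = 2, 3, 4, 5:
  g  : 47  131  281  515
  Δ  : 84  150  234
  Δ^2: 66  84
  Δ^3: 18
The third differences are constant, confirming degree 3.
Interpolating (Newton forward form) and evaluating at t = -1 gives g(-1) = 11.

11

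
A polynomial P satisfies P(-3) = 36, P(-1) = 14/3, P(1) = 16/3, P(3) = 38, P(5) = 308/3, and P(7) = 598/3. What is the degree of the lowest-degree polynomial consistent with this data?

2

Forward differences of the values at x = -3, -1, 1, 3, 5, 7:
  P  : 36  14/3  16/3  38  308/3  598/3
  Δ  : -94/3  2/3  98/3  194/3  290/3
  Δ^2: 32  32  32  32
  Δ^3: 0  0  0
  Δ^4: 0  0
  Δ^5: 0
The second differences are constant (32) and nonzero, while all higher differences vanish, so the minimal degree is 2.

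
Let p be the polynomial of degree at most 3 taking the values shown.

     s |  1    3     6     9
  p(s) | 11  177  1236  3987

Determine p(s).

p(s) = 5s^3 + 4s^2 + 2s

Using the Lagrange interpolation formula with nodes 1, 3, 6, 9:
  L_0(s) = (s - 3)(s - 6)(s - 9) / -80
  L_1(s) = (s - 1)(s - 6)(s - 9) / 36
  L_2(s) = (s - 1)(s - 3)(s - 9) / -45
  L_3(s) = (s - 1)(s - 3)(s - 6) / 144
Then p(s) = 11·L_0(s) + 177·L_1(s) + 1236·L_2(s) + 3987·L_3(s).
Expanding and collecting terms gives p(s) = 5s^3 + 4s^2 + 2s.
Check: p(1) = 11. ✓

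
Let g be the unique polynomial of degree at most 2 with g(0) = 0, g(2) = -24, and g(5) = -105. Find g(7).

-189

Using the Lagrange interpolation formula with nodes 0, 2, 5:
  L_0(n) = (n - 2)(n - 5) / 10
  L_1(n) = n(n - 5) / -6
  L_2(n) = n(n - 2) / 15
Then g(n) = 0·L_0(n) - 24·L_1(n) - 105·L_2(n).
Expanding and collecting terms gives g(n) = -3n^2 - 6n.
Evaluating at n = 7: g(7) = -189.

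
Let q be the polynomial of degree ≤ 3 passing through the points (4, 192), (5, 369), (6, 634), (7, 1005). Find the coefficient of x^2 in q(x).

-1

Write q(x) = ax^3 + bx^2 + cx + d. Substituting each data point gives a linear system:
  64a + 16b + 4c + d = 192
  125a + 25b + 5c + d = 369
  216a + 36b + 6c + d = 634
  343a + 49b + 7c + d = 1005
Solving the system yields a = 3, b = -1, c = 3, d = 4.
So q(x) = 3x^3 - x^2 + 3x + 4.
The coefficient of x^2 is -1.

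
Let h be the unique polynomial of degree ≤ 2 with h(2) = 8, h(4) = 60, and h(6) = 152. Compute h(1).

-3

Write h(s) = as^2 + bs + c. Substituting each data point gives a linear system:
  4a + 2b + c = 8
  16a + 4b + c = 60
  36a + 6b + c = 152
Solving the system yields a = 5, b = -4, c = -4.
So h(s) = 5s^2 - 4s - 4.
Then h(1) = -3.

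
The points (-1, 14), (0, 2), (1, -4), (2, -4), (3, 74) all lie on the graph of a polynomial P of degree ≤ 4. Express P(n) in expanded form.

P(n) = 3n^4 - 6n^3 - 3n + 2

Write P(n) = an^4 + bn^3 + cn^2 + dn + e. Substituting each data point gives a linear system:
  a - b + c - d + e = 14
  e = 2
  a + b + c + d + e = -4
  16a + 8b + 4c + 2d + e = -4
  81a + 27b + 9c + 3d + e = 74
Solving the system yields a = 3, b = -6, c = 0, d = -3, e = 2.
So P(n) = 3n^4 - 6n^3 - 3n + 2.
Check: P(-1) = 14. ✓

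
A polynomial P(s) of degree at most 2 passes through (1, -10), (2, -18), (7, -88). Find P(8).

-108

Write P(s) = as^2 + bs + c. Substituting each data point gives a linear system:
  a + b + c = -10
  4a + 2b + c = -18
  49a + 7b + c = -88
Solving the system yields a = -1, b = -5, c = -4.
So P(s) = -s² - 5s - 4.
Then P(8) = -108.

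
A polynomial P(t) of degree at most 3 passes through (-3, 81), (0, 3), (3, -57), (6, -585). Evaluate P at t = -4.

Forward differences of the values at t = -3, 0, 3, 6:
  P  : 81  3  -57  -585
  Δ  : -78  -60  -528
  Δ^2: 18  -468
  Δ^3: -486
The third differences are constant, confirming degree 3.
Interpolating (Newton forward form) and evaluating at t = -4 gives P(-4) = 195.

195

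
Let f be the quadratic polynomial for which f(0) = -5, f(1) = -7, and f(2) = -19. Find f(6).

-167

Using the Lagrange interpolation formula with nodes 0, 1, 2:
  L_0(u) = (u - 1)(u - 2) / 2
  L_1(u) = u(u - 2) / -1
  L_2(u) = u(u - 1) / 2
Then f(u) = -5·L_0(u) - 7·L_1(u) - 19·L_2(u).
Expanding and collecting terms gives f(u) = -5u^2 + 3u - 5.
Evaluating at u = 6: f(6) = -167.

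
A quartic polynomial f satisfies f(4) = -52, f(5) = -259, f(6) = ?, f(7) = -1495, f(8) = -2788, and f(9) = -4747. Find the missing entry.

The 5 known points determine the degree-4 polynomial uniquely.
Write f(n) = an^4 + bn^3 + cn^2 + dn + e. Substituting each data point gives a linear system:
  256a + 64b + 16c + 4d + e = -52
  625a + 125b + 25c + 5d + e = -259
  2401a + 343b + 49c + 7d + e = -1495
  4096a + 512b + 64c + 8d + e = -2788
  6561a + 729b + 81c + 9d + e = -4747
Solving the system yields a = -1, b = 2, c = 4, d = 4, e = -4.
So f(n) = -n^4 + 2n^3 + 4n^2 + 4n - 4.
Then f(6) = -700.

-700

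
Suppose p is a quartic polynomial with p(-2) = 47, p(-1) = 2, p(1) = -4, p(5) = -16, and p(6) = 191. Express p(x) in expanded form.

p(x) = x^4 - 5x^3 - x^2 + 2x - 1

Using the Lagrange interpolation formula with nodes -2, -1, 1, 5, 6:
  L_0(x) = (x + 1)(x - 1)(x - 5)(x - 6) / 168
  L_1(x) = (x + 2)(x - 1)(x - 5)(x - 6) / -84
  L_2(x) = (x + 2)(x + 1)(x - 5)(x - 6) / 120
  L_3(x) = (x + 2)(x + 1)(x - 1)(x - 6) / -168
  L_4(x) = (x + 2)(x + 1)(x - 1)(x - 5) / 280
Then p(x) = 47·L_0(x) + 2·L_1(x) - 4·L_2(x) - 16·L_3(x) + 191·L_4(x).
Expanding and collecting terms gives p(x) = x⁴ - 5x³ - x² + 2x - 1.
Check: p(-2) = 47. ✓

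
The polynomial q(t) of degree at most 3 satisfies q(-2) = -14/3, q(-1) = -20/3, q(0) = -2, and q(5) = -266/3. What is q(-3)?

Write q(t) = at^3 + bt^2 + ct + d. Substituting each data point gives a linear system:
  -8a + 4b - 2c + d = -14/3
  -a + b - c + d = -20/3
  d = -2
  125a + 25b + 5c + d = -266/3
Solving the system yields a = -1, b = 1/3, c = 6, d = -2.
So q(t) = -t³ + (1/3)t² + 6t - 2.
Then q(-3) = 10.

10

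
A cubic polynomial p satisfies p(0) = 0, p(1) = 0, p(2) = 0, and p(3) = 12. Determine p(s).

Write p(s) = as^3 + bs^2 + cs + d. Substituting each data point gives a linear system:
  d = 0
  a + b + c + d = 0
  8a + 4b + 2c + d = 0
  27a + 9b + 3c + d = 12
Solving the system yields a = 2, b = -6, c = 4, d = 0.
So p(s) = 2s^3 - 6s^2 + 4s.
Check: p(0) = 0. ✓

p(s) = 2s^3 - 6s^2 + 4s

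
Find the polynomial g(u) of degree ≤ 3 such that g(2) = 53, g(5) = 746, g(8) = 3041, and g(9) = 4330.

g(u) = 6u^3 - u^2 + 4u + 1

Using the Lagrange interpolation formula with nodes 2, 5, 8, 9:
  L_0(u) = (u - 5)(u - 8)(u - 9) / -126
  L_1(u) = (u - 2)(u - 8)(u - 9) / 36
  L_2(u) = (u - 2)(u - 5)(u - 9) / -18
  L_3(u) = (u - 2)(u - 5)(u - 8) / 28
Then g(u) = 53·L_0(u) + 746·L_1(u) + 3041·L_2(u) + 4330·L_3(u).
Expanding and collecting terms gives g(u) = 6u³ - u² + 4u + 1.
Check: g(5) = 746. ✓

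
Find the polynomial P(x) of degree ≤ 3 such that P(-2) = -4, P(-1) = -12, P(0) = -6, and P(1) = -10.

Write P(x) = ax^3 + bx^2 + cx + d. Substituting each data point gives a linear system:
  -8a + 4b - 2c + d = -4
  -a + b - c + d = -12
  d = -6
  a + b + c + d = -10
Solving the system yields a = -4, b = -5, c = 5, d = -6.
So P(x) = -4x³ - 5x² + 5x - 6.
Check: P(1) = -10. ✓

P(x) = -4x^3 - 5x^2 + 5x - 6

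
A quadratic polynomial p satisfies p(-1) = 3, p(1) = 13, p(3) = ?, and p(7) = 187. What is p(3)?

The 3 known points determine the degree-2 polynomial uniquely.
Write p(x) = ax^2 + bx + c. Substituting each data point gives a linear system:
  a - b + c = 3
  a + b + c = 13
  49a + 7b + c = 187
Solving the system yields a = 3, b = 5, c = 5.
So p(x) = 3x² + 5x + 5.
Then p(3) = 47.

47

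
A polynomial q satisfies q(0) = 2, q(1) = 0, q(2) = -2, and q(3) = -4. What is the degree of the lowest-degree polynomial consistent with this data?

1

Forward differences of the values at s = 0, 1, 2, 3:
  q  : 2  0  -2  -4
  Δ  : -2  -2  -2
  Δ^2: 0  0
  Δ^3: 0
The first differences are constant (-2) and nonzero, while all higher differences vanish, so the minimal degree is 1.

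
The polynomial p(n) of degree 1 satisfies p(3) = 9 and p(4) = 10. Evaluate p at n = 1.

7

Write p(n) = an + b. Substituting each data point gives a linear system:
  3a + b = 9
  4a + b = 10
Solving the system yields a = 1, b = 6.
So p(n) = n + 6.
Then p(1) = 7.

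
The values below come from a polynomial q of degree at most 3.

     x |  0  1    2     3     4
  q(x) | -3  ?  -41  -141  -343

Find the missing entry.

-7

On equispaced nodes a degree-3 polynomial has vanishing fourth forward difference, so
  q(0) - 4·q(1) + 6·q(2) - 4·q(3) + q(4) = 0.
Substituting the known values and solving for q(1):
  -4·q(1) = 28
  q(1) = -7.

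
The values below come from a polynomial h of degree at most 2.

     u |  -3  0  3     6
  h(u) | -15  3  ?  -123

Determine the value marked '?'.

On equispaced nodes a degree-2 polynomial has vanishing third forward difference, so
  - h(-3) + 3·h(0) - 3·h(3) + h(6) = 0.
Substituting the known values and solving for h(3):
  -3·h(3) = 99
  h(3) = -33.

-33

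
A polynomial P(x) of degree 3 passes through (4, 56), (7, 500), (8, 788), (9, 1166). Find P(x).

P(x) = 2x^3 - 3x^2 - 5x - 4

Using the Lagrange interpolation formula with nodes 4, 7, 8, 9:
  L_0(x) = (x - 7)(x - 8)(x - 9) / -60
  L_1(x) = (x - 4)(x - 8)(x - 9) / 6
  L_2(x) = (x - 4)(x - 7)(x - 9) / -4
  L_3(x) = (x - 4)(x - 7)(x - 8) / 10
Then P(x) = 56·L_0(x) + 500·L_1(x) + 788·L_2(x) + 1166·L_3(x).
Expanding and collecting terms gives P(x) = 2x³ - 3x² - 5x - 4.
Check: P(9) = 1166. ✓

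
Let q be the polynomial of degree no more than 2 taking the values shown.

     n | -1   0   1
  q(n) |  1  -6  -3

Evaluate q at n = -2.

18

Using the Lagrange interpolation formula with nodes -1, 0, 1:
  L_0(n) = n(n - 1) / 2
  L_1(n) = (n + 1)(n - 1) / -1
  L_2(n) = (n + 1)n / 2
Then q(n) = 1·L_0(n) - 6·L_1(n) - 3·L_2(n).
Expanding and collecting terms gives q(n) = 5n^2 - 2n - 6.
Evaluating at n = -2: q(-2) = 18.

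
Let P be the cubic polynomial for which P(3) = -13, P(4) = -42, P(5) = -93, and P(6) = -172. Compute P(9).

-637

Write P(n) = an^3 + bn^2 + cn + d. Substituting each data point gives a linear system:
  27a + 9b + 3c + d = -13
  64a + 16b + 4c + d = -42
  125a + 25b + 5c + d = -93
  216a + 36b + 6c + d = -172
Solving the system yields a = -1, b = 1, c = 1, d = 2.
So P(n) = -n³ + n² + n + 2.
Then P(9) = -637.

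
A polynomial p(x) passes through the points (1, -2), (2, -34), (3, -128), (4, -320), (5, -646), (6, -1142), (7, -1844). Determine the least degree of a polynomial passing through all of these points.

3

Forward differences of the values at x = 1, 2, 3, 4, 5, 6, 7:
  p  : -2  -34  -128  -320  -646  -1142  -1844
  Δ  : -32  -94  -192  -326  -496  -702
  Δ^2: -62  -98  -134  -170  -206
  Δ^3: -36  -36  -36  -36
  Δ^4: 0  0  0
  Δ^5: 0  0
  Δ^6: 0
The third differences are constant (-36) and nonzero, while all higher differences vanish, so the minimal degree is 3.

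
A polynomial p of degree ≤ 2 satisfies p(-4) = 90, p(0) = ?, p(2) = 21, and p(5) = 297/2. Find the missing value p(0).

The 3 known points determine the degree-2 polynomial uniquely.
Write p(n) = an^2 + bn + c. Substituting each data point gives a linear system:
  16a - 4b + c = 90
  4a + 2b + c = 21
  25a + 5b + c = 297/2
Solving the system yields a = 6, b = 1/2, c = -4.
So p(n) = 6n^2 + (1/2)n - 4.
Then p(0) = -4.

-4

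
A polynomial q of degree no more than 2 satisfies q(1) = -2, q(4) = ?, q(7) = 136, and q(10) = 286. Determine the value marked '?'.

The 3 known points determine the degree-2 polynomial uniquely.
Write q(u) = au^2 + bu + c. Substituting each data point gives a linear system:
  a + b + c = -2
  49a + 7b + c = 136
  100a + 10b + c = 286
Solving the system yields a = 3, b = -1, c = -4.
So q(u) = 3u^2 - u - 4.
Then q(4) = 40.

40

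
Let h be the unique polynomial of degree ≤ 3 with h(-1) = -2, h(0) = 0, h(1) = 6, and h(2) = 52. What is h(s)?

Write h(s) = as^3 + bs^2 + cs + d. Substituting each data point gives a linear system:
  -a + b - c + d = -2
  d = 0
  a + b + c + d = 6
  8a + 4b + 2c + d = 52
Solving the system yields a = 6, b = 2, c = -2, d = 0.
So h(s) = 6s^3 + 2s^2 - 2s.
Check: h(0) = 0. ✓

h(s) = 6s^3 + 2s^2 - 2s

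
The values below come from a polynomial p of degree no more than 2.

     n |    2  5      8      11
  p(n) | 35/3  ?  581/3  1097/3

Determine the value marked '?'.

The 3 known points determine the degree-2 polynomial uniquely.
Write p(n) = an^2 + bn + c. Substituting each data point gives a linear system:
  4a + 2b + c = 35/3
  64a + 8b + c = 581/3
  121a + 11b + c = 1097/3
Solving the system yields a = 3, b = 1/3, c = -1.
So p(n) = 3n² + (1/3)n - 1.
Then p(5) = 227/3.

227/3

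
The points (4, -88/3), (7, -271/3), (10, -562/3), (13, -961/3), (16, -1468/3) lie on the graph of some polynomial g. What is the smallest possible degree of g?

Forward differences of the values at u = 4, 7, 10, 13, 16:
  g  : -88/3  -271/3  -562/3  -961/3  -1468/3
  Δ  : -61  -97  -133  -169
  Δ^2: -36  -36  -36
  Δ^3: 0  0
  Δ^4: 0
The second differences are constant (-36) and nonzero, while all higher differences vanish, so the minimal degree is 2.

2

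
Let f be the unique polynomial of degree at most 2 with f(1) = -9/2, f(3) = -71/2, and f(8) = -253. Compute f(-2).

Write f(u) = au^2 + bu + c. Substituting each data point gives a linear system:
  a + b + c = -9/2
  9a + 3b + c = -71/2
  64a + 8b + c = -253
Solving the system yields a = -4, b = 1/2, c = -1.
So f(u) = -4u^2 + (1/2)u - 1.
Then f(-2) = -18.

-18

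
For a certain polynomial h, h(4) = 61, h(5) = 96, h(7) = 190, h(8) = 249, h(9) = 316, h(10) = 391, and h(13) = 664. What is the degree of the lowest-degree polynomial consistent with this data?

Divided differences on the nodes 4, 5, 7, 8, 9, 10, 13:
  order 0: 61  96  190  249  316  391  664
  order 1: 35  47  59  67  75  91
  order 2: 4  4  4  4  4
  order 3: 0  0  0  0
  order 4: 0  0  0
  order 5: 0  0
  order 6: 0
The order-2 divided differences are all 4 (nonzero) and every higher order vanishes, so the data lies on a polynomial of degree exactly 2.

2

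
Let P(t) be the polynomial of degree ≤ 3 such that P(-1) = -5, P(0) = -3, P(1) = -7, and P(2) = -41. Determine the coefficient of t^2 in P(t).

Write P(t) = at^3 + bt^2 + ct + d. Substituting each data point gives a linear system:
  -a + b - c + d = -5
  d = -3
  a + b + c + d = -7
  8a + 4b + 2c + d = -41
Solving the system yields a = -4, b = -3, c = 3, d = -3.
So P(t) = -4t^3 - 3t^2 + 3t - 3.
The coefficient of t^2 is -3.

-3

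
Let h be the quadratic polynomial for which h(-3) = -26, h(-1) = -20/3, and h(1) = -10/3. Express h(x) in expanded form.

h(x) = -2x^2 + (5/3)x - 3

Using the Lagrange interpolation formula with nodes -3, -1, 1:
  L_0(x) = (x + 1)(x - 1) / 8
  L_1(x) = (x + 3)(x - 1) / -4
  L_2(x) = (x + 3)(x + 1) / 8
Then h(x) = -26·L_0(x) - 20/3·L_1(x) - 10/3·L_2(x).
Expanding and collecting terms gives h(x) = -2x^2 + (5/3)x - 3.
Check: h(-1) = -20/3. ✓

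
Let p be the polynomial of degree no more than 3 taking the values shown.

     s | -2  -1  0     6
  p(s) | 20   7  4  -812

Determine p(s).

Using the Lagrange interpolation formula with nodes -2, -1, 0, 6:
  L_0(s) = (s + 1)s(s - 6) / -16
  L_1(s) = (s + 2)s(s - 6) / 7
  L_2(s) = (s + 2)(s + 1)(s - 6) / -12
  L_3(s) = (s + 2)(s + 1)s / 336
Then p(s) = 20·L_0(s) + 7·L_1(s) + 4·L_2(s) - 812·L_3(s).
Expanding and collecting terms gives p(s) = -3s^3 - 4s^2 - 4s + 4.
Check: p(0) = 4. ✓

p(s) = -3s^3 - 4s^2 - 4s + 4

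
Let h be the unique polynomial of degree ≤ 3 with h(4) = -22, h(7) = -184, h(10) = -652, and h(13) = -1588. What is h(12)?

-1214

Using the Lagrange interpolation formula with nodes 4, 7, 10, 13:
  L_0(n) = (n - 7)(n - 10)(n - 13) / -162
  L_1(n) = (n - 4)(n - 10)(n - 13) / 54
  L_2(n) = (n - 4)(n - 7)(n - 13) / -54
  L_3(n) = (n - 4)(n - 7)(n - 10) / 162
Then h(n) = -22·L_0(n) - 184·L_1(n) - 652·L_2(n) - 1588·L_3(n).
Expanding and collecting terms gives h(n) = -n^3 + 4n^2 - 5n - 2.
Evaluating at n = 12: h(12) = -1214.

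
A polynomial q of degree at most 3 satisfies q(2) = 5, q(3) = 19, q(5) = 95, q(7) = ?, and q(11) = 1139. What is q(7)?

275

The 4 known points determine the degree-3 polynomial uniquely.
Write q(t) = at^3 + bt^2 + ct + d. Substituting each data point gives a linear system:
  8a + 4b + 2c + d = 5
  27a + 9b + 3c + d = 19
  125a + 25b + 5c + d = 95
  1331a + 121b + 11c + d = 1139
Solving the system yields a = 1, b = -2, c = 5, d = -5.
So q(t) = t^3 - 2t^2 + 5t - 5.
Then q(7) = 275.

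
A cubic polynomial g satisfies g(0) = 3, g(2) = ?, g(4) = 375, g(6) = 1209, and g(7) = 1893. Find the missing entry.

53

The 4 known points determine the degree-3 polynomial uniquely.
Write g(s) = as^3 + bs^2 + cs + d. Substituting each data point gives a linear system:
  d = 3
  64a + 16b + 4c + d = 375
  216a + 36b + 6c + d = 1209
  343a + 49b + 7c + d = 1893
Solving the system yields a = 5, b = 4, c = -3, d = 3.
So g(s) = 5s^3 + 4s^2 - 3s + 3.
Then g(2) = 53.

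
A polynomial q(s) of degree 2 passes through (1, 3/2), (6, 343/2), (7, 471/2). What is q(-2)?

Write q(s) = as^2 + bs + c. Substituting each data point gives a linear system:
  a + b + c = 3/2
  36a + 6b + c = 343/2
  49a + 7b + c = 471/2
Solving the system yields a = 5, b = -1, c = -5/2.
So q(s) = 5s^2 - s - 5/2.
Then q(-2) = 39/2.

39/2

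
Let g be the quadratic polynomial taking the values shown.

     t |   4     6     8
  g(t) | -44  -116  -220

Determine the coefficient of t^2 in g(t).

Write g(t) = at^2 + bt + c. Substituting each data point gives a linear system:
  16a + 4b + c = -44
  36a + 6b + c = -116
  64a + 8b + c = -220
Solving the system yields a = -4, b = 4, c = 4.
So g(t) = -4t^2 + 4t + 4.
The leading coefficient is -4.

-4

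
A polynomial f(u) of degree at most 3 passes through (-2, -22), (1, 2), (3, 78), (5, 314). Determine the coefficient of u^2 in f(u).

2

Write f(u) = au^3 + bu^2 + cu + d. Substituting each data point gives a linear system:
  -8a + 4b - 2c + d = -22
  a + b + c + d = 2
  27a + 9b + 3c + d = 78
  125a + 25b + 5c + d = 314
Solving the system yields a = 2, b = 2, c = 4, d = -6.
So f(u) = 2u³ + 2u² + 4u - 6.
The coefficient of u^2 is 2.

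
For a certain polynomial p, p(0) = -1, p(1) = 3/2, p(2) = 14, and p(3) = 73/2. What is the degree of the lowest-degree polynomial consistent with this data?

2

Forward differences of the values at x = 0, 1, 2, 3:
  p  : -1  3/2  14  73/2
  Δ  : 5/2  25/2  45/2
  Δ^2: 10  10
  Δ^3: 0
The second differences are constant (10) and nonzero, while all higher differences vanish, so the minimal degree is 2.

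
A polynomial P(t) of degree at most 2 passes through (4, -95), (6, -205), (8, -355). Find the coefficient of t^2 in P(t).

Write P(t) = at^2 + bt + c. Substituting each data point gives a linear system:
  16a + 4b + c = -95
  36a + 6b + c = -205
  64a + 8b + c = -355
Solving the system yields a = -5, b = -5, c = 5.
So P(t) = -5t^2 - 5t + 5.
The leading coefficient is -5.

-5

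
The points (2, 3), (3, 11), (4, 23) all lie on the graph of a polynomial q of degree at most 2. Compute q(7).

83

Using the Lagrange interpolation formula with nodes 2, 3, 4:
  L_0(x) = (x - 3)(x - 4) / 2
  L_1(x) = (x - 2)(x - 4) / -1
  L_2(x) = (x - 2)(x - 3) / 2
Then q(x) = 3·L_0(x) + 11·L_1(x) + 23·L_2(x).
Expanding and collecting terms gives q(x) = 2x^2 - 2x - 1.
Evaluating at x = 7: q(7) = 83.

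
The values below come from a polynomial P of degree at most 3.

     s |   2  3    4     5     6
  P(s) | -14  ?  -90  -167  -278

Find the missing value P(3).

-41

The 4 known points determine the degree-3 polynomial uniquely.
Write P(s) = as^3 + bs^2 + cs + d. Substituting each data point gives a linear system:
  8a + 4b + 2c + d = -14
  64a + 16b + 4c + d = -90
  125a + 25b + 5c + d = -167
  216a + 36b + 6c + d = -278
Solving the system yields a = -1, b = -2, c = 2, d = -2.
So P(s) = -s³ - 2s² + 2s - 2.
Then P(3) = -41.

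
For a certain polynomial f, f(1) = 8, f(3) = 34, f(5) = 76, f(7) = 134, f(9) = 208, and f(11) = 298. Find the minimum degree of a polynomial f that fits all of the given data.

2

Forward differences of the values at x = 1, 3, 5, 7, 9, 11:
  f  : 8  34  76  134  208  298
  Δ  : 26  42  58  74  90
  Δ^2: 16  16  16  16
  Δ^3: 0  0  0
  Δ^4: 0  0
  Δ^5: 0
The second differences are constant (16) and nonzero, while all higher differences vanish, so the minimal degree is 2.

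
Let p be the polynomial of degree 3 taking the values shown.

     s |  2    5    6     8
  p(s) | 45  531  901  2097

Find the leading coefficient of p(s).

Write p(s) = as^3 + bs^2 + cs + d. Substituting each data point gives a linear system:
  8a + 4b + 2c + d = 45
  125a + 25b + 5c + d = 531
  216a + 36b + 6c + d = 901
  512a + 64b + 8c + d = 2097
Solving the system yields a = 4, b = 0, c = 6, d = 1.
So p(s) = 4s^3 + 6s + 1.
The leading coefficient is 4.

4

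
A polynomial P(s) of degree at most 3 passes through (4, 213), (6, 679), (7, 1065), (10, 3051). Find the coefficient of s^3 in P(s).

3

Write P(s) = as^3 + bs^2 + cs + d. Substituting each data point gives a linear system:
  64a + 16b + 4c + d = 213
  216a + 36b + 6c + d = 679
  343a + 49b + 7c + d = 1065
  1000a + 100b + 10c + d = 3051
Solving the system yields a = 3, b = 0, c = 5, d = 1.
So P(s) = 3s³ + 5s + 1.
The leading coefficient is 3.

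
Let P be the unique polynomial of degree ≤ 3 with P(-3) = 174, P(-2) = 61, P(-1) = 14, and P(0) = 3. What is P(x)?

P(x) = -5x^3 + 3x^2 - 3x + 3

Write P(x) = ax^3 + bx^2 + cx + d. Substituting each data point gives a linear system:
  -27a + 9b - 3c + d = 174
  -8a + 4b - 2c + d = 61
  -a + b - c + d = 14
  d = 3
Solving the system yields a = -5, b = 3, c = -3, d = 3.
So P(x) = -5x^3 + 3x^2 - 3x + 3.
Check: P(-1) = 14. ✓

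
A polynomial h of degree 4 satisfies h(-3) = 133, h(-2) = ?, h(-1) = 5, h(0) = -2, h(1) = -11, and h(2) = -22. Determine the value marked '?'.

On equispaced nodes a degree-4 polynomial has vanishing fifth forward difference, so
  - h(-3) + 5·h(-2) - 10·h(-1) + 10·h(0) - 5·h(1) + h(2) = 0.
Substituting the known values and solving for h(-2):
  5·h(-2) = 170
  h(-2) = 34.

34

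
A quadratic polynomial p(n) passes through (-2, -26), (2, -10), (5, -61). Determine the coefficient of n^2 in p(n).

Write p(n) = an^2 + bn + c. Substituting each data point gives a linear system:
  4a - 2b + c = -26
  4a + 2b + c = -10
  25a + 5b + c = -61
Solving the system yields a = -3, b = 4, c = -6.
So p(n) = -3n^2 + 4n - 6.
The leading coefficient is -3.

-3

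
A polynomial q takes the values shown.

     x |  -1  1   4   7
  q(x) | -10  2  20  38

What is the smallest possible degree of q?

1

Divided differences on the nodes -1, 1, 4, 7:
  order 0: -10  2  20  38
  order 1: 6  6  6
  order 2: 0  0
  order 3: 0
The order-1 divided differences are all 6 (nonzero) and every higher order vanishes, so the data lies on a polynomial of degree exactly 1.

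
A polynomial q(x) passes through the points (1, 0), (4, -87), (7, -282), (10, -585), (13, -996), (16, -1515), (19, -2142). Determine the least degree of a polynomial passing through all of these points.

Forward differences of the values at x = 1, 4, 7, 10, 13, 16, 19:
  q  : 0  -87  -282  -585  -996  -1515  -2142
  Δ  : -87  -195  -303  -411  -519  -627
  Δ^2: -108  -108  -108  -108  -108
  Δ^3: 0  0  0  0
  Δ^4: 0  0  0
  Δ^5: 0  0
  Δ^6: 0
The second differences are constant (-108) and nonzero, while all higher differences vanish, so the minimal degree is 2.

2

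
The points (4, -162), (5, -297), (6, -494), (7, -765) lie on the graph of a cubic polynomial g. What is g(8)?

Write g(s) = as^3 + bs^2 + cs + d. Substituting each data point gives a linear system:
  64a + 16b + 4c + d = -162
  125a + 25b + 5c + d = -297
  216a + 36b + 6c + d = -494
  343a + 49b + 7c + d = -765
Solving the system yields a = -2, b = -1, c = -4, d = -2.
So g(s) = -2s³ - s² - 4s - 2.
Then g(8) = -1122.

-1122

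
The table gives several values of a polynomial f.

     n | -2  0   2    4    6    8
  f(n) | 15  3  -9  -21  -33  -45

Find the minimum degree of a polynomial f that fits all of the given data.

1

Forward differences of the values at n = -2, 0, 2, 4, 6, 8:
  f  : 15  3  -9  -21  -33  -45
  Δ  : -12  -12  -12  -12  -12
  Δ^2: 0  0  0  0
  Δ^3: 0  0  0
  Δ^4: 0  0
  Δ^5: 0
The first differences are constant (-12) and nonzero, while all higher differences vanish, so the minimal degree is 1.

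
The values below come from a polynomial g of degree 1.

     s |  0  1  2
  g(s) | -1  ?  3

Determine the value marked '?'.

1

The 2 known points determine the degree-1 polynomial uniquely.
Write g(s) = as + b. Substituting each data point gives a linear system:
  b = -1
  2a + b = 3
Solving the system yields a = 2, b = -1.
So g(s) = 2s - 1.
Then g(1) = 1.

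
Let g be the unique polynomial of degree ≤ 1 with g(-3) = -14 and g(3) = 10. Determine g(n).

Write g(n) = an + b. Substituting each data point gives a linear system:
  -3a + b = -14
  3a + b = 10
Solving the system yields a = 4, b = -2.
So g(n) = 4n - 2.
Check: g(3) = 10. ✓

g(n) = 4n - 2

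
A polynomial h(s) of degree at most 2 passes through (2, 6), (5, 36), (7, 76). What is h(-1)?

12

Write h(s) = as^2 + bs + c. Substituting each data point gives a linear system:
  4a + 2b + c = 6
  25a + 5b + c = 36
  49a + 7b + c = 76
Solving the system yields a = 2, b = -4, c = 6.
So h(s) = 2s^2 - 4s + 6.
Then h(-1) = 12.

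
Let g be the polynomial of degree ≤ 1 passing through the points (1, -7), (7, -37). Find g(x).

Write g(x) = ax + b. Substituting each data point gives a linear system:
  a + b = -7
  7a + b = -37
Solving the system yields a = -5, b = -2.
So g(x) = -5x - 2.
Check: g(1) = -7. ✓

g(x) = -5x - 2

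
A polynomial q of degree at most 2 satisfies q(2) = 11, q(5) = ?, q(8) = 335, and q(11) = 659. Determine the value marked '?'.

The 3 known points determine the degree-2 polynomial uniquely.
Write q(t) = at^2 + bt + c. Substituting each data point gives a linear system:
  4a + 2b + c = 11
  64a + 8b + c = 335
  121a + 11b + c = 659
Solving the system yields a = 6, b = -6, c = -1.
So q(t) = 6t² - 6t - 1.
Then q(5) = 119.

119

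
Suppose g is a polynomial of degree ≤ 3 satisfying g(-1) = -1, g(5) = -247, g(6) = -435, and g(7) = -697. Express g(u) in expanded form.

g(u) = -2u^3 - u^2 + 5u + 3

Write g(u) = au^3 + bu^2 + cu + d. Substituting each data point gives a linear system:
  -a + b - c + d = -1
  125a + 25b + 5c + d = -247
  216a + 36b + 6c + d = -435
  343a + 49b + 7c + d = -697
Solving the system yields a = -2, b = -1, c = 5, d = 3.
So g(u) = -2u^3 - u^2 + 5u + 3.
Check: g(6) = -435. ✓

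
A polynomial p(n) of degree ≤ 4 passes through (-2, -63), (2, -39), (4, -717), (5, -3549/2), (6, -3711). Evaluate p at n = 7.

Write p(n) = an^4 + bn^3 + cn^2 + dn + e. Substituting each data point gives a linear system:
  16a - 8b + 4c - 2d + e = -63
  16a + 8b + 4c + 2d + e = -39
  256a + 64b + 16c + 4d + e = -717
  625a + 125b + 25c + 5d + e = -3549/2
  1296a + 216b + 36c + 6d + e = -3711
Solving the system yields a = -3, b = 1, c = -3/2, d = 2, e = 3.
So p(n) = -3n^4 + n^3 - (3/2)n^2 + 2n + 3.
Then p(7) = -13833/2.

-13833/2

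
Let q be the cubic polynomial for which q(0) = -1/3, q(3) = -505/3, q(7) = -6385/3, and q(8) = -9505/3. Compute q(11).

-24553/3

Using the Lagrange interpolation formula with nodes 0, 3, 7, 8:
  L_0(u) = (u - 3)(u - 7)(u - 8) / -168
  L_1(u) = u(u - 7)(u - 8) / 60
  L_2(u) = u(u - 3)(u - 8) / -28
  L_3(u) = u(u - 3)(u - 7) / 40
Then q(u) = -1/3·L_0(u) - 505/3·L_1(u) - 6385/3·L_2(u) - 9505/3·L_3(u).
Expanding and collecting terms gives q(u) = -6u^3 - 2u^2 + 4u - 1/3.
Evaluating at u = 11: q(11) = -24553/3.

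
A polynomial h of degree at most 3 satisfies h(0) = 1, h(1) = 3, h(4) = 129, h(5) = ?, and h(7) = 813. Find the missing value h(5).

271

The 4 known points determine the degree-3 polynomial uniquely.
Write h(n) = an^3 + bn^2 + cn + d. Substituting each data point gives a linear system:
  d = 1
  a + b + c + d = 3
  64a + 16b + 4c + d = 129
  343a + 49b + 7c + d = 813
Solving the system yields a = 3, b = -5, c = 4, d = 1.
So h(n) = 3n^3 - 5n^2 + 4n + 1.
Then h(5) = 271.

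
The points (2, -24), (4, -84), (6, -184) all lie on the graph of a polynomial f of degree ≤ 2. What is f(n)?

f(n) = -5n^2 - 4

Write f(n) = an^2 + bn + c. Substituting each data point gives a linear system:
  4a + 2b + c = -24
  16a + 4b + c = -84
  36a + 6b + c = -184
Solving the system yields a = -5, b = 0, c = -4.
So f(n) = -5n^2 - 4.
Check: f(2) = -24. ✓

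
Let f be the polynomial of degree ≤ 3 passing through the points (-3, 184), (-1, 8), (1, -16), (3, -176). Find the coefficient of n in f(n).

-6

Write f(n) = an^3 + bn^2 + cn + d. Substituting each data point gives a linear system:
  -27a + 9b - 3c + d = 184
  -a + b - c + d = 8
  a + b + c + d = -16
  27a + 9b + 3c + d = -176
Solving the system yields a = -6, b = 1, c = -6, d = -5.
So f(n) = -6n^3 + n^2 - 6n - 5.
The coefficient of n is -6.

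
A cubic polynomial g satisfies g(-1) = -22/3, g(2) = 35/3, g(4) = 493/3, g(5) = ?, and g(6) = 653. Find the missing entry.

The 4 known points determine the degree-3 polynomial uniquely.
Write g(u) = au^3 + bu^2 + cu + d. Substituting each data point gives a linear system:
  -a + b - c + d = -22/3
  8a + 4b + 2c + d = 35/3
  64a + 16b + 4c + d = 493/3
  216a + 36b + 6c + d = 653
Solving the system yields a = 4, b = -6, c = 1/3, d = 3.
So g(u) = 4u³ - 6u² + (1/3)u + 3.
Then g(5) = 1064/3.

1064/3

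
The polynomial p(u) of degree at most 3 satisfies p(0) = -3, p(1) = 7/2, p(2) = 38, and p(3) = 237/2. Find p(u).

Write p(u) = au^3 + bu^2 + cu + d. Substituting each data point gives a linear system:
  d = -3
  a + b + c + d = 7/2
  8a + 4b + 2c + d = 38
  27a + 9b + 3c + d = 237/2
Solving the system yields a = 3, b = 5, c = -3/2, d = -3.
So p(u) = 3u³ + 5u² - (3/2)u - 3.
Check: p(2) = 38. ✓

p(u) = 3u^3 + 5u^2 - (3/2)u - 3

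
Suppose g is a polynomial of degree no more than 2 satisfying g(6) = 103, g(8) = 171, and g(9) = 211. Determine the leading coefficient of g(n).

Write g(n) = an^2 + bn + c. Substituting each data point gives a linear system:
  36a + 6b + c = 103
  64a + 8b + c = 171
  81a + 9b + c = 211
Solving the system yields a = 2, b = 6, c = -5.
So g(n) = 2n^2 + 6n - 5.
The leading coefficient is 2.

2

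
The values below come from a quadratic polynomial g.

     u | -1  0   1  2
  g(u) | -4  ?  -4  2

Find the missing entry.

The 3 known points determine the degree-2 polynomial uniquely.
Write g(u) = au^2 + bu + c. Substituting each data point gives a linear system:
  a - b + c = -4
  a + b + c = -4
  4a + 2b + c = 2
Solving the system yields a = 2, b = 0, c = -6.
So g(u) = 2u² - 6.
Then g(0) = -6.

-6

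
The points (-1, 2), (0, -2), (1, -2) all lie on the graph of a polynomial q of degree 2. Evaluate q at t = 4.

22

Write q(t) = at^2 + bt + c. Substituting each data point gives a linear system:
  a - b + c = 2
  c = -2
  a + b + c = -2
Solving the system yields a = 2, b = -2, c = -2.
So q(t) = 2t^2 - 2t - 2.
Then q(4) = 22.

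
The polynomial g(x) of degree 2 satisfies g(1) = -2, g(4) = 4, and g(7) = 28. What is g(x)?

Using the Lagrange interpolation formula with nodes 1, 4, 7:
  L_0(x) = (x - 4)(x - 7) / 18
  L_1(x) = (x - 1)(x - 7) / -9
  L_2(x) = (x - 1)(x - 4) / 18
Then g(x) = -2·L_0(x) + 4·L_1(x) + 28·L_2(x).
Expanding and collecting terms gives g(x) = x² - 3x.
Check: g(1) = -2. ✓

g(x) = x^2 - 3x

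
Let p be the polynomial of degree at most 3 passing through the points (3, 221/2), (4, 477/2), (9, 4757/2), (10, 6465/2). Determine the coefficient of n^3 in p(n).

3

Write p(n) = an^3 + bn^2 + cn + d. Substituting each data point gives a linear system:
  27a + 9b + 3c + d = 221/2
  64a + 16b + 4c + d = 477/2
  729a + 81b + 9c + d = 4757/2
  1000a + 100b + 10c + d = 6465/2
Solving the system yields a = 3, b = 2, c = 3, d = 5/2.
So p(n) = 3n^3 + 2n^2 + 3n + 5/2.
The leading coefficient is 3.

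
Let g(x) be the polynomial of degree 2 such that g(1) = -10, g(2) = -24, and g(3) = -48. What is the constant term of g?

-6

Write g(x) = ax^2 + bx + c. Substituting each data point gives a linear system:
  a + b + c = -10
  4a + 2b + c = -24
  9a + 3b + c = -48
Solving the system yields a = -5, b = 1, c = -6.
So g(x) = -5x^2 + x - 6.
The constant term is -6.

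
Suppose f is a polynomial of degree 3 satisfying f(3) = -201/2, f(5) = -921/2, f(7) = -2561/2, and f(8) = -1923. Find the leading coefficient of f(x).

-4

Write f(x) = ax^3 + bx^2 + cx + d. Substituting each data point gives a linear system:
  27a + 9b + 3c + d = -201/2
  125a + 25b + 5c + d = -921/2
  343a + 49b + 7c + d = -2561/2
  512a + 64b + 8c + d = -1923
Solving the system yields a = -4, b = 5/2, c = -4, d = -3.
So f(x) = -4x^3 + (5/2)x^2 - 4x - 3.
The leading coefficient is -4.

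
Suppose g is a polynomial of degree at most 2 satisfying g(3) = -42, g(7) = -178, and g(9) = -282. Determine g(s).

Using the Lagrange interpolation formula with nodes 3, 7, 9:
  L_0(s) = (s - 7)(s - 9) / 24
  L_1(s) = (s - 3)(s - 9) / -8
  L_2(s) = (s - 3)(s - 7) / 12
Then g(s) = -42·L_0(s) - 178·L_1(s) - 282·L_2(s).
Expanding and collecting terms gives g(s) = -3s^2 - 4s - 3.
Check: g(7) = -178. ✓

g(s) = -3s^2 - 4s - 3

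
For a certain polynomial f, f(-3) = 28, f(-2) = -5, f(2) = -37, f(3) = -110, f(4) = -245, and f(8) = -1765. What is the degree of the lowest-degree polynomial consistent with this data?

Divided differences on the nodes -3, -2, 2, 3, 4, 8:
  order 0: 28  -5  -37  -110  -245  -1765
  order 1: -33  -8  -73  -135  -380
  order 2: 5  -13  -31  -49
  order 3: -3  -3  -3
  order 4: 0  0
  order 5: 0
The order-3 divided differences are all -3 (nonzero) and every higher order vanishes, so the data lies on a polynomial of degree exactly 3.

3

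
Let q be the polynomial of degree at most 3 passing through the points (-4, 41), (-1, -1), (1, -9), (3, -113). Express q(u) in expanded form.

Write q(u) = au^3 + bu^2 + cu + d. Substituting each data point gives a linear system:
  -64a + 16b - 4c + d = 41
  -a + b - c + d = -1
  a + b + c + d = -9
  27a + 9b + 3c + d = -113
Solving the system yields a = -2, b = -6, c = -2, d = 1.
So q(u) = -2u³ - 6u² - 2u + 1.
Check: q(-1) = -1. ✓

q(u) = -2u^3 - 6u^2 - 2u + 1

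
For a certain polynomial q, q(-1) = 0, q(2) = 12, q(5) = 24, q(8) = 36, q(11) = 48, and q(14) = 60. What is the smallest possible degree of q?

1

Forward differences of the values at t = -1, 2, 5, 8, 11, 14:
  q  : 0  12  24  36  48  60
  Δ  : 12  12  12  12  12
  Δ^2: 0  0  0  0
  Δ^3: 0  0  0
  Δ^4: 0  0
  Δ^5: 0
The first differences are constant (12) and nonzero, while all higher differences vanish, so the minimal degree is 1.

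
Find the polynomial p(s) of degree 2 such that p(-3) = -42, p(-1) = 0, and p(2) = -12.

p(s) = -5s^2 + s + 6

Write p(s) = as^2 + bs + c. Substituting each data point gives a linear system:
  9a - 3b + c = -42
  a - b + c = 0
  4a + 2b + c = -12
Solving the system yields a = -5, b = 1, c = 6.
So p(s) = -5s^2 + s + 6.
Check: p(-1) = 0. ✓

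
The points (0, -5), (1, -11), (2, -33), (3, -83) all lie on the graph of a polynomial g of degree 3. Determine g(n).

Write g(n) = an^3 + bn^2 + cn + d. Substituting each data point gives a linear system:
  d = -5
  a + b + c + d = -11
  8a + 4b + 2c + d = -33
  27a + 9b + 3c + d = -83
Solving the system yields a = -2, b = -2, c = -2, d = -5.
So g(n) = -2n^3 - 2n^2 - 2n - 5.
Check: g(1) = -11. ✓

g(n) = -2n^3 - 2n^2 - 2n - 5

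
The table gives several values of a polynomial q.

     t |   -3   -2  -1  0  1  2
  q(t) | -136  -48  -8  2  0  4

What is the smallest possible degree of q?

Forward differences of the values at t = -3, -2, -1, 0, 1, 2:
  q  : -136  -48  -8  2  0  4
  Δ  : 88  40  10  -2  4
  Δ^2: -48  -30  -12  6
  Δ^3: 18  18  18
  Δ^4: 0  0
  Δ^5: 0
The third differences are constant (18) and nonzero, while all higher differences vanish, so the minimal degree is 3.

3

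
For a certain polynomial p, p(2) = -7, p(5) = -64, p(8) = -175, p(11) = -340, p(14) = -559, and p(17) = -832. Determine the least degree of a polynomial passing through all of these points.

2

Forward differences of the values at u = 2, 5, 8, 11, 14, 17:
  p  : -7  -64  -175  -340  -559  -832
  Δ  : -57  -111  -165  -219  -273
  Δ^2: -54  -54  -54  -54
  Δ^3: 0  0  0
  Δ^4: 0  0
  Δ^5: 0
The second differences are constant (-54) and nonzero, while all higher differences vanish, so the minimal degree is 2.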